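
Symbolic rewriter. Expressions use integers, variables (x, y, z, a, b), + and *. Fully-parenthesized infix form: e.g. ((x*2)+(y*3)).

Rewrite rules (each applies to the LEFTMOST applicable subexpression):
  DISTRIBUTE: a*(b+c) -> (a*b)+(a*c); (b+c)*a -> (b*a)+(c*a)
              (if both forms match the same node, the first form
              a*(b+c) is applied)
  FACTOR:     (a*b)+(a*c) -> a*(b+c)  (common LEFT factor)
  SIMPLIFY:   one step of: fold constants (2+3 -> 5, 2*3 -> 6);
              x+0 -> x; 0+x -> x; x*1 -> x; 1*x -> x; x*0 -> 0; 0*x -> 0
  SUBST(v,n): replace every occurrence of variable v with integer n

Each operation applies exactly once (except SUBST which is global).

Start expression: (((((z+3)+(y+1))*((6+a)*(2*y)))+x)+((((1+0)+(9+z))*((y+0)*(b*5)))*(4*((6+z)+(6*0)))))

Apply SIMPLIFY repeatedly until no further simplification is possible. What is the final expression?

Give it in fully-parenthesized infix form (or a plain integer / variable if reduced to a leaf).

Answer: (((((z+3)+(y+1))*((6+a)*(2*y)))+x)+(((1+(9+z))*(y*(b*5)))*(4*(6+z))))

Derivation:
Start: (((((z+3)+(y+1))*((6+a)*(2*y)))+x)+((((1+0)+(9+z))*((y+0)*(b*5)))*(4*((6+z)+(6*0)))))
Step 1: at RLLL: (1+0) -> 1; overall: (((((z+3)+(y+1))*((6+a)*(2*y)))+x)+((((1+0)+(9+z))*((y+0)*(b*5)))*(4*((6+z)+(6*0))))) -> (((((z+3)+(y+1))*((6+a)*(2*y)))+x)+(((1+(9+z))*((y+0)*(b*5)))*(4*((6+z)+(6*0)))))
Step 2: at RLRL: (y+0) -> y; overall: (((((z+3)+(y+1))*((6+a)*(2*y)))+x)+(((1+(9+z))*((y+0)*(b*5)))*(4*((6+z)+(6*0))))) -> (((((z+3)+(y+1))*((6+a)*(2*y)))+x)+(((1+(9+z))*(y*(b*5)))*(4*((6+z)+(6*0)))))
Step 3: at RRRR: (6*0) -> 0; overall: (((((z+3)+(y+1))*((6+a)*(2*y)))+x)+(((1+(9+z))*(y*(b*5)))*(4*((6+z)+(6*0))))) -> (((((z+3)+(y+1))*((6+a)*(2*y)))+x)+(((1+(9+z))*(y*(b*5)))*(4*((6+z)+0))))
Step 4: at RRR: ((6+z)+0) -> (6+z); overall: (((((z+3)+(y+1))*((6+a)*(2*y)))+x)+(((1+(9+z))*(y*(b*5)))*(4*((6+z)+0)))) -> (((((z+3)+(y+1))*((6+a)*(2*y)))+x)+(((1+(9+z))*(y*(b*5)))*(4*(6+z))))
Fixed point: (((((z+3)+(y+1))*((6+a)*(2*y)))+x)+(((1+(9+z))*(y*(b*5)))*(4*(6+z))))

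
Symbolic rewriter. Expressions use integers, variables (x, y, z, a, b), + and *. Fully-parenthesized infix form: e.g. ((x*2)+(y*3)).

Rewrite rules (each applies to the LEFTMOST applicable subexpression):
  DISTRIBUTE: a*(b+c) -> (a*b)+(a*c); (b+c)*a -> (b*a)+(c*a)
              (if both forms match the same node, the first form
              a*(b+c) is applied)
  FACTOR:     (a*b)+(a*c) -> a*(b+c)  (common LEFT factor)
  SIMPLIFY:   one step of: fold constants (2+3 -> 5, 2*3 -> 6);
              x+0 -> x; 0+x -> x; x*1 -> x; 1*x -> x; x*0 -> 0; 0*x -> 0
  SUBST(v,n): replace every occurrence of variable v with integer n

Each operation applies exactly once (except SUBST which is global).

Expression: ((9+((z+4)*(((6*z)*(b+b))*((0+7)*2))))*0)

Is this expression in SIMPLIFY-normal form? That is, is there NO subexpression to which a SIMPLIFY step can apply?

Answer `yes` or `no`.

Expression: ((9+((z+4)*(((6*z)*(b+b))*((0+7)*2))))*0)
Scanning for simplifiable subexpressions (pre-order)...
  at root: ((9+((z+4)*(((6*z)*(b+b))*((0+7)*2))))*0) (SIMPLIFIABLE)
  at L: (9+((z+4)*(((6*z)*(b+b))*((0+7)*2)))) (not simplifiable)
  at LR: ((z+4)*(((6*z)*(b+b))*((0+7)*2))) (not simplifiable)
  at LRL: (z+4) (not simplifiable)
  at LRR: (((6*z)*(b+b))*((0+7)*2)) (not simplifiable)
  at LRRL: ((6*z)*(b+b)) (not simplifiable)
  at LRRLL: (6*z) (not simplifiable)
  at LRRLR: (b+b) (not simplifiable)
  at LRRR: ((0+7)*2) (not simplifiable)
  at LRRRL: (0+7) (SIMPLIFIABLE)
Found simplifiable subexpr at path root: ((9+((z+4)*(((6*z)*(b+b))*((0+7)*2))))*0)
One SIMPLIFY step would give: 0
-> NOT in normal form.

Answer: no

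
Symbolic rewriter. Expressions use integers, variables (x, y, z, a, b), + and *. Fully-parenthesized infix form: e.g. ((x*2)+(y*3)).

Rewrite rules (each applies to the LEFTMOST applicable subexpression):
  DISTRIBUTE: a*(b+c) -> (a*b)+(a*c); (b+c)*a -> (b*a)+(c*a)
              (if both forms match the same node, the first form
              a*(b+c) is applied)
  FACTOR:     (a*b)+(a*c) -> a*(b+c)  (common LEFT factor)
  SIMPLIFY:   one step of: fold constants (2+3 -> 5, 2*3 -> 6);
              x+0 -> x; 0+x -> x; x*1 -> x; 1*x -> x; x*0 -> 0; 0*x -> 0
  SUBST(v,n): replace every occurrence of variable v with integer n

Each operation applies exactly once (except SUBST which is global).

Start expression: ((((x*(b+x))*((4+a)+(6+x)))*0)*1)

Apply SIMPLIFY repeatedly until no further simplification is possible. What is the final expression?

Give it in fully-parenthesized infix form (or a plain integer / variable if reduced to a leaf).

Answer: 0

Derivation:
Start: ((((x*(b+x))*((4+a)+(6+x)))*0)*1)
Step 1: at root: ((((x*(b+x))*((4+a)+(6+x)))*0)*1) -> (((x*(b+x))*((4+a)+(6+x)))*0); overall: ((((x*(b+x))*((4+a)+(6+x)))*0)*1) -> (((x*(b+x))*((4+a)+(6+x)))*0)
Step 2: at root: (((x*(b+x))*((4+a)+(6+x)))*0) -> 0; overall: (((x*(b+x))*((4+a)+(6+x)))*0) -> 0
Fixed point: 0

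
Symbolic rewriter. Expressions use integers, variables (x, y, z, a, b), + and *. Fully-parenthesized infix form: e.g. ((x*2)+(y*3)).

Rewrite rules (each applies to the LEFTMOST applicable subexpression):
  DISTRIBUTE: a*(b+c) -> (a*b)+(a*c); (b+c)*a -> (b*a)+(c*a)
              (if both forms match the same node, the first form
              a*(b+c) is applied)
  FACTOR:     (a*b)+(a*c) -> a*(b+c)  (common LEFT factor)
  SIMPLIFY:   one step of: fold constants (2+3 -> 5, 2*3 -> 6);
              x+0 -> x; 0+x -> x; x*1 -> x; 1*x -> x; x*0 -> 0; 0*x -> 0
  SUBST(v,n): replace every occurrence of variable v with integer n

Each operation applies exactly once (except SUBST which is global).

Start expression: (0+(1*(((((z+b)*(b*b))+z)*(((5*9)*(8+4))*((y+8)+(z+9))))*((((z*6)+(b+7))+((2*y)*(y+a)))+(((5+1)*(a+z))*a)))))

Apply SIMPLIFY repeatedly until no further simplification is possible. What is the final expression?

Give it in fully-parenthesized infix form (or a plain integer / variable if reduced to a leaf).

Answer: (((((z+b)*(b*b))+z)*(540*((y+8)+(z+9))))*((((z*6)+(b+7))+((2*y)*(y+a)))+((6*(a+z))*a)))

Derivation:
Start: (0+(1*(((((z+b)*(b*b))+z)*(((5*9)*(8+4))*((y+8)+(z+9))))*((((z*6)+(b+7))+((2*y)*(y+a)))+(((5+1)*(a+z))*a)))))
Step 1: at root: (0+(1*(((((z+b)*(b*b))+z)*(((5*9)*(8+4))*((y+8)+(z+9))))*((((z*6)+(b+7))+((2*y)*(y+a)))+(((5+1)*(a+z))*a))))) -> (1*(((((z+b)*(b*b))+z)*(((5*9)*(8+4))*((y+8)+(z+9))))*((((z*6)+(b+7))+((2*y)*(y+a)))+(((5+1)*(a+z))*a)))); overall: (0+(1*(((((z+b)*(b*b))+z)*(((5*9)*(8+4))*((y+8)+(z+9))))*((((z*6)+(b+7))+((2*y)*(y+a)))+(((5+1)*(a+z))*a))))) -> (1*(((((z+b)*(b*b))+z)*(((5*9)*(8+4))*((y+8)+(z+9))))*((((z*6)+(b+7))+((2*y)*(y+a)))+(((5+1)*(a+z))*a))))
Step 2: at root: (1*(((((z+b)*(b*b))+z)*(((5*9)*(8+4))*((y+8)+(z+9))))*((((z*6)+(b+7))+((2*y)*(y+a)))+(((5+1)*(a+z))*a)))) -> (((((z+b)*(b*b))+z)*(((5*9)*(8+4))*((y+8)+(z+9))))*((((z*6)+(b+7))+((2*y)*(y+a)))+(((5+1)*(a+z))*a))); overall: (1*(((((z+b)*(b*b))+z)*(((5*9)*(8+4))*((y+8)+(z+9))))*((((z*6)+(b+7))+((2*y)*(y+a)))+(((5+1)*(a+z))*a)))) -> (((((z+b)*(b*b))+z)*(((5*9)*(8+4))*((y+8)+(z+9))))*((((z*6)+(b+7))+((2*y)*(y+a)))+(((5+1)*(a+z))*a)))
Step 3: at LRLL: (5*9) -> 45; overall: (((((z+b)*(b*b))+z)*(((5*9)*(8+4))*((y+8)+(z+9))))*((((z*6)+(b+7))+((2*y)*(y+a)))+(((5+1)*(a+z))*a))) -> (((((z+b)*(b*b))+z)*((45*(8+4))*((y+8)+(z+9))))*((((z*6)+(b+7))+((2*y)*(y+a)))+(((5+1)*(a+z))*a)))
Step 4: at LRLR: (8+4) -> 12; overall: (((((z+b)*(b*b))+z)*((45*(8+4))*((y+8)+(z+9))))*((((z*6)+(b+7))+((2*y)*(y+a)))+(((5+1)*(a+z))*a))) -> (((((z+b)*(b*b))+z)*((45*12)*((y+8)+(z+9))))*((((z*6)+(b+7))+((2*y)*(y+a)))+(((5+1)*(a+z))*a)))
Step 5: at LRL: (45*12) -> 540; overall: (((((z+b)*(b*b))+z)*((45*12)*((y+8)+(z+9))))*((((z*6)+(b+7))+((2*y)*(y+a)))+(((5+1)*(a+z))*a))) -> (((((z+b)*(b*b))+z)*(540*((y+8)+(z+9))))*((((z*6)+(b+7))+((2*y)*(y+a)))+(((5+1)*(a+z))*a)))
Step 6: at RRLL: (5+1) -> 6; overall: (((((z+b)*(b*b))+z)*(540*((y+8)+(z+9))))*((((z*6)+(b+7))+((2*y)*(y+a)))+(((5+1)*(a+z))*a))) -> (((((z+b)*(b*b))+z)*(540*((y+8)+(z+9))))*((((z*6)+(b+7))+((2*y)*(y+a)))+((6*(a+z))*a)))
Fixed point: (((((z+b)*(b*b))+z)*(540*((y+8)+(z+9))))*((((z*6)+(b+7))+((2*y)*(y+a)))+((6*(a+z))*a)))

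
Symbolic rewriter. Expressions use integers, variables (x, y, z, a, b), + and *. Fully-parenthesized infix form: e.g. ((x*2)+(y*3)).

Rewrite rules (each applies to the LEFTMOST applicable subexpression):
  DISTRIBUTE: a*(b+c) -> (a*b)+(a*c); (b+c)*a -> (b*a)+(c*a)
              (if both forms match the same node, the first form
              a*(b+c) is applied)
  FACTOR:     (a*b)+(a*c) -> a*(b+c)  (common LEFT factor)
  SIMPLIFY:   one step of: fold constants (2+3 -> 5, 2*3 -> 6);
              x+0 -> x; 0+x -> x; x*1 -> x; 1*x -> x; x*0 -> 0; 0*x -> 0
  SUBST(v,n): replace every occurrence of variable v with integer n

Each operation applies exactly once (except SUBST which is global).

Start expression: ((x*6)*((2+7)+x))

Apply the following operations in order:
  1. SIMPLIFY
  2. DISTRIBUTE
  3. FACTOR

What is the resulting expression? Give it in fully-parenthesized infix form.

Start: ((x*6)*((2+7)+x))
Apply SIMPLIFY at RL (target: (2+7)): ((x*6)*((2+7)+x)) -> ((x*6)*(9+x))
Apply DISTRIBUTE at root (target: ((x*6)*(9+x))): ((x*6)*(9+x)) -> (((x*6)*9)+((x*6)*x))
Apply FACTOR at root (target: (((x*6)*9)+((x*6)*x))): (((x*6)*9)+((x*6)*x)) -> ((x*6)*(9+x))

Answer: ((x*6)*(9+x))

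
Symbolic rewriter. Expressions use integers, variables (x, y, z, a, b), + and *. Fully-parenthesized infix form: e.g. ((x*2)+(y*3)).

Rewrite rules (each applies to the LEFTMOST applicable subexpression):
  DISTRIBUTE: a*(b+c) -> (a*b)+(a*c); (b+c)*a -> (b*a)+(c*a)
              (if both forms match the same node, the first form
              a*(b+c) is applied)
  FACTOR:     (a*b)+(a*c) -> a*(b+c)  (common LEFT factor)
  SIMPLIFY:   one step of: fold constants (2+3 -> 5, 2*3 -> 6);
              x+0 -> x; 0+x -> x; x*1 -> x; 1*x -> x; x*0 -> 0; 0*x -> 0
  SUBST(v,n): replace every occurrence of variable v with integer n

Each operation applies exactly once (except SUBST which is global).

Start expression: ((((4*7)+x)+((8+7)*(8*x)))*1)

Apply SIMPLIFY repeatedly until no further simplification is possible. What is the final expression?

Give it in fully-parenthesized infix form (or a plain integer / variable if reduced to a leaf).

Start: ((((4*7)+x)+((8+7)*(8*x)))*1)
Step 1: at root: ((((4*7)+x)+((8+7)*(8*x)))*1) -> (((4*7)+x)+((8+7)*(8*x))); overall: ((((4*7)+x)+((8+7)*(8*x)))*1) -> (((4*7)+x)+((8+7)*(8*x)))
Step 2: at LL: (4*7) -> 28; overall: (((4*7)+x)+((8+7)*(8*x))) -> ((28+x)+((8+7)*(8*x)))
Step 3: at RL: (8+7) -> 15; overall: ((28+x)+((8+7)*(8*x))) -> ((28+x)+(15*(8*x)))
Fixed point: ((28+x)+(15*(8*x)))

Answer: ((28+x)+(15*(8*x)))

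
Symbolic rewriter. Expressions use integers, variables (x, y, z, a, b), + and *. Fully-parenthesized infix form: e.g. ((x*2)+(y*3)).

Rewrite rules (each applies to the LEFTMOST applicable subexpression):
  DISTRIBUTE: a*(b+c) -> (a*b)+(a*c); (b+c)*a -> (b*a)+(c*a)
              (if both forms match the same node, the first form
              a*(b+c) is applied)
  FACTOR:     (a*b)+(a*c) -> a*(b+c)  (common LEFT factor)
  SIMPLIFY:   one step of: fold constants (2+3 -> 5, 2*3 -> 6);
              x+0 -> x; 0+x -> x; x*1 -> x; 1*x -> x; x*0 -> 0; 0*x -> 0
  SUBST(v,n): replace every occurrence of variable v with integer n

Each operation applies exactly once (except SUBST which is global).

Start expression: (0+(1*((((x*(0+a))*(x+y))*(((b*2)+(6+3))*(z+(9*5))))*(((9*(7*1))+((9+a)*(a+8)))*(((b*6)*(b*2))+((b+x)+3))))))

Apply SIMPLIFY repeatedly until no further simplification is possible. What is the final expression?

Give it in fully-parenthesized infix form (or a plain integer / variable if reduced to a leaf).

Answer: ((((x*a)*(x+y))*(((b*2)+9)*(z+45)))*((63+((9+a)*(a+8)))*(((b*6)*(b*2))+((b+x)+3))))

Derivation:
Start: (0+(1*((((x*(0+a))*(x+y))*(((b*2)+(6+3))*(z+(9*5))))*(((9*(7*1))+((9+a)*(a+8)))*(((b*6)*(b*2))+((b+x)+3))))))
Step 1: at root: (0+(1*((((x*(0+a))*(x+y))*(((b*2)+(6+3))*(z+(9*5))))*(((9*(7*1))+((9+a)*(a+8)))*(((b*6)*(b*2))+((b+x)+3)))))) -> (1*((((x*(0+a))*(x+y))*(((b*2)+(6+3))*(z+(9*5))))*(((9*(7*1))+((9+a)*(a+8)))*(((b*6)*(b*2))+((b+x)+3))))); overall: (0+(1*((((x*(0+a))*(x+y))*(((b*2)+(6+3))*(z+(9*5))))*(((9*(7*1))+((9+a)*(a+8)))*(((b*6)*(b*2))+((b+x)+3)))))) -> (1*((((x*(0+a))*(x+y))*(((b*2)+(6+3))*(z+(9*5))))*(((9*(7*1))+((9+a)*(a+8)))*(((b*6)*(b*2))+((b+x)+3)))))
Step 2: at root: (1*((((x*(0+a))*(x+y))*(((b*2)+(6+3))*(z+(9*5))))*(((9*(7*1))+((9+a)*(a+8)))*(((b*6)*(b*2))+((b+x)+3))))) -> ((((x*(0+a))*(x+y))*(((b*2)+(6+3))*(z+(9*5))))*(((9*(7*1))+((9+a)*(a+8)))*(((b*6)*(b*2))+((b+x)+3)))); overall: (1*((((x*(0+a))*(x+y))*(((b*2)+(6+3))*(z+(9*5))))*(((9*(7*1))+((9+a)*(a+8)))*(((b*6)*(b*2))+((b+x)+3))))) -> ((((x*(0+a))*(x+y))*(((b*2)+(6+3))*(z+(9*5))))*(((9*(7*1))+((9+a)*(a+8)))*(((b*6)*(b*2))+((b+x)+3))))
Step 3: at LLLR: (0+a) -> a; overall: ((((x*(0+a))*(x+y))*(((b*2)+(6+3))*(z+(9*5))))*(((9*(7*1))+((9+a)*(a+8)))*(((b*6)*(b*2))+((b+x)+3)))) -> ((((x*a)*(x+y))*(((b*2)+(6+3))*(z+(9*5))))*(((9*(7*1))+((9+a)*(a+8)))*(((b*6)*(b*2))+((b+x)+3))))
Step 4: at LRLR: (6+3) -> 9; overall: ((((x*a)*(x+y))*(((b*2)+(6+3))*(z+(9*5))))*(((9*(7*1))+((9+a)*(a+8)))*(((b*6)*(b*2))+((b+x)+3)))) -> ((((x*a)*(x+y))*(((b*2)+9)*(z+(9*5))))*(((9*(7*1))+((9+a)*(a+8)))*(((b*6)*(b*2))+((b+x)+3))))
Step 5: at LRRR: (9*5) -> 45; overall: ((((x*a)*(x+y))*(((b*2)+9)*(z+(9*5))))*(((9*(7*1))+((9+a)*(a+8)))*(((b*6)*(b*2))+((b+x)+3)))) -> ((((x*a)*(x+y))*(((b*2)+9)*(z+45)))*(((9*(7*1))+((9+a)*(a+8)))*(((b*6)*(b*2))+((b+x)+3))))
Step 6: at RLLR: (7*1) -> 7; overall: ((((x*a)*(x+y))*(((b*2)+9)*(z+45)))*(((9*(7*1))+((9+a)*(a+8)))*(((b*6)*(b*2))+((b+x)+3)))) -> ((((x*a)*(x+y))*(((b*2)+9)*(z+45)))*(((9*7)+((9+a)*(a+8)))*(((b*6)*(b*2))+((b+x)+3))))
Step 7: at RLL: (9*7) -> 63; overall: ((((x*a)*(x+y))*(((b*2)+9)*(z+45)))*(((9*7)+((9+a)*(a+8)))*(((b*6)*(b*2))+((b+x)+3)))) -> ((((x*a)*(x+y))*(((b*2)+9)*(z+45)))*((63+((9+a)*(a+8)))*(((b*6)*(b*2))+((b+x)+3))))
Fixed point: ((((x*a)*(x+y))*(((b*2)+9)*(z+45)))*((63+((9+a)*(a+8)))*(((b*6)*(b*2))+((b+x)+3))))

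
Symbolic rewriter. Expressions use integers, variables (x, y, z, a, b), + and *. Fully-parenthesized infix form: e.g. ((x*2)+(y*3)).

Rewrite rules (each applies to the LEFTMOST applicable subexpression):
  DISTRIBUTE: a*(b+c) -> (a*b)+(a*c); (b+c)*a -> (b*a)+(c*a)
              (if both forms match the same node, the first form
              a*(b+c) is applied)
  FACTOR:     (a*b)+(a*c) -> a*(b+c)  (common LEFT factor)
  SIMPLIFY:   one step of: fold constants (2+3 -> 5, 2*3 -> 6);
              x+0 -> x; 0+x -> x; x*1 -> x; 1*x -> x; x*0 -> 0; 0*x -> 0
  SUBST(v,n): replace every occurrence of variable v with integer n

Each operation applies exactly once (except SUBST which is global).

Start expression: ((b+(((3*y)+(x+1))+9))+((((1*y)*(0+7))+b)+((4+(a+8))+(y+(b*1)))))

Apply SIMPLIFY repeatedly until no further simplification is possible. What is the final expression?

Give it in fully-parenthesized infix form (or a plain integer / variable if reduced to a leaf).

Start: ((b+(((3*y)+(x+1))+9))+((((1*y)*(0+7))+b)+((4+(a+8))+(y+(b*1)))))
Step 1: at RLLL: (1*y) -> y; overall: ((b+(((3*y)+(x+1))+9))+((((1*y)*(0+7))+b)+((4+(a+8))+(y+(b*1))))) -> ((b+(((3*y)+(x+1))+9))+(((y*(0+7))+b)+((4+(a+8))+(y+(b*1)))))
Step 2: at RLLR: (0+7) -> 7; overall: ((b+(((3*y)+(x+1))+9))+(((y*(0+7))+b)+((4+(a+8))+(y+(b*1))))) -> ((b+(((3*y)+(x+1))+9))+(((y*7)+b)+((4+(a+8))+(y+(b*1)))))
Step 3: at RRRR: (b*1) -> b; overall: ((b+(((3*y)+(x+1))+9))+(((y*7)+b)+((4+(a+8))+(y+(b*1))))) -> ((b+(((3*y)+(x+1))+9))+(((y*7)+b)+((4+(a+8))+(y+b))))
Fixed point: ((b+(((3*y)+(x+1))+9))+(((y*7)+b)+((4+(a+8))+(y+b))))

Answer: ((b+(((3*y)+(x+1))+9))+(((y*7)+b)+((4+(a+8))+(y+b))))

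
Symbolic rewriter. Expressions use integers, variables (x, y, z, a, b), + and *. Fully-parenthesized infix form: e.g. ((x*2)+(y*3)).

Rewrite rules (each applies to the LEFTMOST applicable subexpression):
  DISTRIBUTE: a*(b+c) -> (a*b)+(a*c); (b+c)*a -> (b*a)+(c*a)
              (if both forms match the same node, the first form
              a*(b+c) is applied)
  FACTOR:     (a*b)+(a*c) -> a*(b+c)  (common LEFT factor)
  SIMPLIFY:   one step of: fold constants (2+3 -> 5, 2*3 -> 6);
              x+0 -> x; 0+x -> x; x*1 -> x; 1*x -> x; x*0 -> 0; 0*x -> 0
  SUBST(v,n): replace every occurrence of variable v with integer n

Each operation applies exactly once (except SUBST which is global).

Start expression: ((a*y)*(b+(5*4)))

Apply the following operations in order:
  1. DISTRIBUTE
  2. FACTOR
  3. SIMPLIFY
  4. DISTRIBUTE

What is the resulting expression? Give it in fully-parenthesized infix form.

Start: ((a*y)*(b+(5*4)))
Apply DISTRIBUTE at root (target: ((a*y)*(b+(5*4)))): ((a*y)*(b+(5*4))) -> (((a*y)*b)+((a*y)*(5*4)))
Apply FACTOR at root (target: (((a*y)*b)+((a*y)*(5*4)))): (((a*y)*b)+((a*y)*(5*4))) -> ((a*y)*(b+(5*4)))
Apply SIMPLIFY at RR (target: (5*4)): ((a*y)*(b+(5*4))) -> ((a*y)*(b+20))
Apply DISTRIBUTE at root (target: ((a*y)*(b+20))): ((a*y)*(b+20)) -> (((a*y)*b)+((a*y)*20))

Answer: (((a*y)*b)+((a*y)*20))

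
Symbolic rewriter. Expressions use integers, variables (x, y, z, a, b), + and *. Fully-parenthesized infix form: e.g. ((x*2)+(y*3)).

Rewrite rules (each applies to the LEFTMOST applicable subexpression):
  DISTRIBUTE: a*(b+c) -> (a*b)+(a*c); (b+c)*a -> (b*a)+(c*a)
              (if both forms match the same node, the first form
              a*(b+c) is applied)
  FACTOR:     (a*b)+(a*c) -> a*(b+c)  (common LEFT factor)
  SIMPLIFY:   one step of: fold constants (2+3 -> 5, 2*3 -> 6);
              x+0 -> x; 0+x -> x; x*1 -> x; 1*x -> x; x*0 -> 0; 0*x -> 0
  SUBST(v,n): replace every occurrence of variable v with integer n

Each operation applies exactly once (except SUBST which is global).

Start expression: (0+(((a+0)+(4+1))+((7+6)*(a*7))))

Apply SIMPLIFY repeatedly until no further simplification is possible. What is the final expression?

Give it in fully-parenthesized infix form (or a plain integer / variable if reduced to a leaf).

Answer: ((a+5)+(13*(a*7)))

Derivation:
Start: (0+(((a+0)+(4+1))+((7+6)*(a*7))))
Step 1: at root: (0+(((a+0)+(4+1))+((7+6)*(a*7)))) -> (((a+0)+(4+1))+((7+6)*(a*7))); overall: (0+(((a+0)+(4+1))+((7+6)*(a*7)))) -> (((a+0)+(4+1))+((7+6)*(a*7)))
Step 2: at LL: (a+0) -> a; overall: (((a+0)+(4+1))+((7+6)*(a*7))) -> ((a+(4+1))+((7+6)*(a*7)))
Step 3: at LR: (4+1) -> 5; overall: ((a+(4+1))+((7+6)*(a*7))) -> ((a+5)+((7+6)*(a*7)))
Step 4: at RL: (7+6) -> 13; overall: ((a+5)+((7+6)*(a*7))) -> ((a+5)+(13*(a*7)))
Fixed point: ((a+5)+(13*(a*7)))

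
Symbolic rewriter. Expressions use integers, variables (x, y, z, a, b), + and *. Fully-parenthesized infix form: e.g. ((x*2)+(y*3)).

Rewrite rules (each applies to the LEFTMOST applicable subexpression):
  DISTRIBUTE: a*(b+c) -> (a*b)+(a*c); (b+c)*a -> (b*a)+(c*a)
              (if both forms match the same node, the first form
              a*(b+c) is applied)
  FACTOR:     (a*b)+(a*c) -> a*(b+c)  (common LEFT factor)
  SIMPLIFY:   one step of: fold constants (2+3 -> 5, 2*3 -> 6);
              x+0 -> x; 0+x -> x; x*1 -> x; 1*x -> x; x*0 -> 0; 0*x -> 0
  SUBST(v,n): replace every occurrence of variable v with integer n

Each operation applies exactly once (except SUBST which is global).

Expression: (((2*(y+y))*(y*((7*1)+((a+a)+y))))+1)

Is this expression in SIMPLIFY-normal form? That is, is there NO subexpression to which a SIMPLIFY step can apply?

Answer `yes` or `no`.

Expression: (((2*(y+y))*(y*((7*1)+((a+a)+y))))+1)
Scanning for simplifiable subexpressions (pre-order)...
  at root: (((2*(y+y))*(y*((7*1)+((a+a)+y))))+1) (not simplifiable)
  at L: ((2*(y+y))*(y*((7*1)+((a+a)+y)))) (not simplifiable)
  at LL: (2*(y+y)) (not simplifiable)
  at LLR: (y+y) (not simplifiable)
  at LR: (y*((7*1)+((a+a)+y))) (not simplifiable)
  at LRR: ((7*1)+((a+a)+y)) (not simplifiable)
  at LRRL: (7*1) (SIMPLIFIABLE)
  at LRRR: ((a+a)+y) (not simplifiable)
  at LRRRL: (a+a) (not simplifiable)
Found simplifiable subexpr at path LRRL: (7*1)
One SIMPLIFY step would give: (((2*(y+y))*(y*(7+((a+a)+y))))+1)
-> NOT in normal form.

Answer: no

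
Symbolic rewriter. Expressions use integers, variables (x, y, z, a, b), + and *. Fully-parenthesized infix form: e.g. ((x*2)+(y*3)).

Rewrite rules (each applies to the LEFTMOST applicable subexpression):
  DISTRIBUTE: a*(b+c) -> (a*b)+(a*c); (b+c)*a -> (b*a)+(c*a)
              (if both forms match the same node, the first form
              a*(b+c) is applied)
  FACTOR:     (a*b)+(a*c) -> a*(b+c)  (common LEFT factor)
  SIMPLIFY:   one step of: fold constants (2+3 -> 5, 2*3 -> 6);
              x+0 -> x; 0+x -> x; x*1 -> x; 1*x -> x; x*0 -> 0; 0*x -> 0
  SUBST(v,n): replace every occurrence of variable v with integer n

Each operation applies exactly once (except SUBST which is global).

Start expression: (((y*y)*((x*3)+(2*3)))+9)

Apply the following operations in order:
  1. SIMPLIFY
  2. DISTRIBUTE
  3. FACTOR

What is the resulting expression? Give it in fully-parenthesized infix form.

Answer: (((y*y)*((x*3)+6))+9)

Derivation:
Start: (((y*y)*((x*3)+(2*3)))+9)
Apply SIMPLIFY at LRR (target: (2*3)): (((y*y)*((x*3)+(2*3)))+9) -> (((y*y)*((x*3)+6))+9)
Apply DISTRIBUTE at L (target: ((y*y)*((x*3)+6))): (((y*y)*((x*3)+6))+9) -> ((((y*y)*(x*3))+((y*y)*6))+9)
Apply FACTOR at L (target: (((y*y)*(x*3))+((y*y)*6))): ((((y*y)*(x*3))+((y*y)*6))+9) -> (((y*y)*((x*3)+6))+9)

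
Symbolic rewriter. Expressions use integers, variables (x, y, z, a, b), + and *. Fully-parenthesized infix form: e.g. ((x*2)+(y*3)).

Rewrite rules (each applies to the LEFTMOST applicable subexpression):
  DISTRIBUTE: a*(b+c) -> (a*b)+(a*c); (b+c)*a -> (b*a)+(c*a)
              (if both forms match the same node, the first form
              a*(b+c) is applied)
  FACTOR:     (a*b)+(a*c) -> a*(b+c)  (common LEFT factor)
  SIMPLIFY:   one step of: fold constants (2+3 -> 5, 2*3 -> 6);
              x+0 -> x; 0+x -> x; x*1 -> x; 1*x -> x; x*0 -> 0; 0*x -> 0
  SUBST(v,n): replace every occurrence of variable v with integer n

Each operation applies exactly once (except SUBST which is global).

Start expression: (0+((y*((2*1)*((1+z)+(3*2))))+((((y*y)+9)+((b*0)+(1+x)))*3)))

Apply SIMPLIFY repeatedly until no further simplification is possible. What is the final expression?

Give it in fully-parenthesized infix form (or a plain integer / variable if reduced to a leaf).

Answer: ((y*(2*((1+z)+6)))+((((y*y)+9)+(1+x))*3))

Derivation:
Start: (0+((y*((2*1)*((1+z)+(3*2))))+((((y*y)+9)+((b*0)+(1+x)))*3)))
Step 1: at root: (0+((y*((2*1)*((1+z)+(3*2))))+((((y*y)+9)+((b*0)+(1+x)))*3))) -> ((y*((2*1)*((1+z)+(3*2))))+((((y*y)+9)+((b*0)+(1+x)))*3)); overall: (0+((y*((2*1)*((1+z)+(3*2))))+((((y*y)+9)+((b*0)+(1+x)))*3))) -> ((y*((2*1)*((1+z)+(3*2))))+((((y*y)+9)+((b*0)+(1+x)))*3))
Step 2: at LRL: (2*1) -> 2; overall: ((y*((2*1)*((1+z)+(3*2))))+((((y*y)+9)+((b*0)+(1+x)))*3)) -> ((y*(2*((1+z)+(3*2))))+((((y*y)+9)+((b*0)+(1+x)))*3))
Step 3: at LRRR: (3*2) -> 6; overall: ((y*(2*((1+z)+(3*2))))+((((y*y)+9)+((b*0)+(1+x)))*3)) -> ((y*(2*((1+z)+6)))+((((y*y)+9)+((b*0)+(1+x)))*3))
Step 4: at RLRL: (b*0) -> 0; overall: ((y*(2*((1+z)+6)))+((((y*y)+9)+((b*0)+(1+x)))*3)) -> ((y*(2*((1+z)+6)))+((((y*y)+9)+(0+(1+x)))*3))
Step 5: at RLR: (0+(1+x)) -> (1+x); overall: ((y*(2*((1+z)+6)))+((((y*y)+9)+(0+(1+x)))*3)) -> ((y*(2*((1+z)+6)))+((((y*y)+9)+(1+x))*3))
Fixed point: ((y*(2*((1+z)+6)))+((((y*y)+9)+(1+x))*3))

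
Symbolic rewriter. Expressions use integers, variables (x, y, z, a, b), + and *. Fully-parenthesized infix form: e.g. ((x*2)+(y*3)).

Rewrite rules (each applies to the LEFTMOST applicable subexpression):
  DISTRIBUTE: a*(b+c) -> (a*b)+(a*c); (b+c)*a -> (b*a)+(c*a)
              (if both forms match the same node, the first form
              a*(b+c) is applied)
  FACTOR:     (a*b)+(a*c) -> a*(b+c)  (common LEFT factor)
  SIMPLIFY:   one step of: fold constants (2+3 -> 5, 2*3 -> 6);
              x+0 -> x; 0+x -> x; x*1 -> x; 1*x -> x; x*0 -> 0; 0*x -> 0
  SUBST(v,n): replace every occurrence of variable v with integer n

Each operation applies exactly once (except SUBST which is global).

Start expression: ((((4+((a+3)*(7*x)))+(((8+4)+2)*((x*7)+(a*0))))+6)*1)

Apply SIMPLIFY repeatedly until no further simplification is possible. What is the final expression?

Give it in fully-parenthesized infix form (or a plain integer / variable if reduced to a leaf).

Start: ((((4+((a+3)*(7*x)))+(((8+4)+2)*((x*7)+(a*0))))+6)*1)
Step 1: at root: ((((4+((a+3)*(7*x)))+(((8+4)+2)*((x*7)+(a*0))))+6)*1) -> (((4+((a+3)*(7*x)))+(((8+4)+2)*((x*7)+(a*0))))+6); overall: ((((4+((a+3)*(7*x)))+(((8+4)+2)*((x*7)+(a*0))))+6)*1) -> (((4+((a+3)*(7*x)))+(((8+4)+2)*((x*7)+(a*0))))+6)
Step 2: at LRLL: (8+4) -> 12; overall: (((4+((a+3)*(7*x)))+(((8+4)+2)*((x*7)+(a*0))))+6) -> (((4+((a+3)*(7*x)))+((12+2)*((x*7)+(a*0))))+6)
Step 3: at LRL: (12+2) -> 14; overall: (((4+((a+3)*(7*x)))+((12+2)*((x*7)+(a*0))))+6) -> (((4+((a+3)*(7*x)))+(14*((x*7)+(a*0))))+6)
Step 4: at LRRR: (a*0) -> 0; overall: (((4+((a+3)*(7*x)))+(14*((x*7)+(a*0))))+6) -> (((4+((a+3)*(7*x)))+(14*((x*7)+0)))+6)
Step 5: at LRR: ((x*7)+0) -> (x*7); overall: (((4+((a+3)*(7*x)))+(14*((x*7)+0)))+6) -> (((4+((a+3)*(7*x)))+(14*(x*7)))+6)
Fixed point: (((4+((a+3)*(7*x)))+(14*(x*7)))+6)

Answer: (((4+((a+3)*(7*x)))+(14*(x*7)))+6)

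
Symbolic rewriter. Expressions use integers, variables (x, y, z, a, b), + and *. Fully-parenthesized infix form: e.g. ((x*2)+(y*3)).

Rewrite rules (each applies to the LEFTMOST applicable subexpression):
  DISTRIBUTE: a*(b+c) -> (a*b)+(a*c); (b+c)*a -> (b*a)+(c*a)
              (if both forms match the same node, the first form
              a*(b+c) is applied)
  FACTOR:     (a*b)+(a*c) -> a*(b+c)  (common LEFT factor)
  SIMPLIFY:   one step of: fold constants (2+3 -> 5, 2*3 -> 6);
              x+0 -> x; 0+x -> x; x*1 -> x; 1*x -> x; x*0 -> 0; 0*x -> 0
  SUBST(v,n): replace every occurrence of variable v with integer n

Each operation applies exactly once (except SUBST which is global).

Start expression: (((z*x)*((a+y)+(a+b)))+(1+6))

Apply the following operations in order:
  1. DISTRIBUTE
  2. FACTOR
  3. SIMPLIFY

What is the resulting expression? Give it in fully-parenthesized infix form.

Answer: (((z*x)*((a+y)+(a+b)))+7)

Derivation:
Start: (((z*x)*((a+y)+(a+b)))+(1+6))
Apply DISTRIBUTE at L (target: ((z*x)*((a+y)+(a+b)))): (((z*x)*((a+y)+(a+b)))+(1+6)) -> ((((z*x)*(a+y))+((z*x)*(a+b)))+(1+6))
Apply FACTOR at L (target: (((z*x)*(a+y))+((z*x)*(a+b)))): ((((z*x)*(a+y))+((z*x)*(a+b)))+(1+6)) -> (((z*x)*((a+y)+(a+b)))+(1+6))
Apply SIMPLIFY at R (target: (1+6)): (((z*x)*((a+y)+(a+b)))+(1+6)) -> (((z*x)*((a+y)+(a+b)))+7)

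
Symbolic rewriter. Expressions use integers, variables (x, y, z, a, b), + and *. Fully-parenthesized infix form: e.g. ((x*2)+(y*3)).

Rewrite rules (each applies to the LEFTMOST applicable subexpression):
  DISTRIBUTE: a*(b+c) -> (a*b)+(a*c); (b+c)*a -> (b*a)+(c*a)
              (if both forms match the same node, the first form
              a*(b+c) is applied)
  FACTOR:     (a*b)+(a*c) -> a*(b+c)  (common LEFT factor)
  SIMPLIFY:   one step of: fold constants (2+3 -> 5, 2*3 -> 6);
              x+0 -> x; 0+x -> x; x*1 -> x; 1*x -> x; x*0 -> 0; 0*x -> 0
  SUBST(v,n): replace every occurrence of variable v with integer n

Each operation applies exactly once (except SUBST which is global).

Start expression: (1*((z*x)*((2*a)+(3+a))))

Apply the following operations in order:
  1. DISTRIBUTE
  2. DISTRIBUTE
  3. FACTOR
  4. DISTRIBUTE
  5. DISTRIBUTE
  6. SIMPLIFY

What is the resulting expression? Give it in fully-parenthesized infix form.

Answer: (((z*x)*(2*a))+(1*(((z*x)*3)+((z*x)*a))))

Derivation:
Start: (1*((z*x)*((2*a)+(3+a))))
Apply DISTRIBUTE at R (target: ((z*x)*((2*a)+(3+a)))): (1*((z*x)*((2*a)+(3+a)))) -> (1*(((z*x)*(2*a))+((z*x)*(3+a))))
Apply DISTRIBUTE at root (target: (1*(((z*x)*(2*a))+((z*x)*(3+a))))): (1*(((z*x)*(2*a))+((z*x)*(3+a)))) -> ((1*((z*x)*(2*a)))+(1*((z*x)*(3+a))))
Apply FACTOR at root (target: ((1*((z*x)*(2*a)))+(1*((z*x)*(3+a))))): ((1*((z*x)*(2*a)))+(1*((z*x)*(3+a)))) -> (1*(((z*x)*(2*a))+((z*x)*(3+a))))
Apply DISTRIBUTE at root (target: (1*(((z*x)*(2*a))+((z*x)*(3+a))))): (1*(((z*x)*(2*a))+((z*x)*(3+a)))) -> ((1*((z*x)*(2*a)))+(1*((z*x)*(3+a))))
Apply DISTRIBUTE at RR (target: ((z*x)*(3+a))): ((1*((z*x)*(2*a)))+(1*((z*x)*(3+a)))) -> ((1*((z*x)*(2*a)))+(1*(((z*x)*3)+((z*x)*a))))
Apply SIMPLIFY at L (target: (1*((z*x)*(2*a)))): ((1*((z*x)*(2*a)))+(1*(((z*x)*3)+((z*x)*a)))) -> (((z*x)*(2*a))+(1*(((z*x)*3)+((z*x)*a))))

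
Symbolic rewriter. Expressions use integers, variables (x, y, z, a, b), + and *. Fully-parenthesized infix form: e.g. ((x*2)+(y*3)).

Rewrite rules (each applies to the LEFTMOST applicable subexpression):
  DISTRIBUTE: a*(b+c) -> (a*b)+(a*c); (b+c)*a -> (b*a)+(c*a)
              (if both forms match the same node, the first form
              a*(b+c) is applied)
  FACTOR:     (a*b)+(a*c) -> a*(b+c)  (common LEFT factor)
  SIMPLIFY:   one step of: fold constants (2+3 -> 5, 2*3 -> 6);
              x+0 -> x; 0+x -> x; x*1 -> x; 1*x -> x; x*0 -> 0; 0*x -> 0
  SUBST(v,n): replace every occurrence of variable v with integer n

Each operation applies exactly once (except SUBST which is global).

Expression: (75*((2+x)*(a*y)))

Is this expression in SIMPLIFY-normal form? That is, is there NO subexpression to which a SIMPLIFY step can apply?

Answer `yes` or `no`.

Answer: yes

Derivation:
Expression: (75*((2+x)*(a*y)))
Scanning for simplifiable subexpressions (pre-order)...
  at root: (75*((2+x)*(a*y))) (not simplifiable)
  at R: ((2+x)*(a*y)) (not simplifiable)
  at RL: (2+x) (not simplifiable)
  at RR: (a*y) (not simplifiable)
Result: no simplifiable subexpression found -> normal form.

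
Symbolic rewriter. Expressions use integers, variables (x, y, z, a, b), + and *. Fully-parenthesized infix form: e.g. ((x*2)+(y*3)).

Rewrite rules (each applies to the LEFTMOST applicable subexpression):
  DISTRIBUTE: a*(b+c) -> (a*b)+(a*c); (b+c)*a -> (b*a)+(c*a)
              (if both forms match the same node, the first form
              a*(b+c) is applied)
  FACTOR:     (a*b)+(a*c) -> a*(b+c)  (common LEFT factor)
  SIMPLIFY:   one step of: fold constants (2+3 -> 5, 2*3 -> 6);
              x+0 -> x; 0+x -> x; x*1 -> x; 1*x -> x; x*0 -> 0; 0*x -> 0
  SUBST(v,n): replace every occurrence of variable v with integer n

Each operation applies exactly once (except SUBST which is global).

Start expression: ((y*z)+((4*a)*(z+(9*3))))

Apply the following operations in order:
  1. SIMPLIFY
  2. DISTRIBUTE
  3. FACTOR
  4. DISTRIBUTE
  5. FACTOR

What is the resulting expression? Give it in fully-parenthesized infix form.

Start: ((y*z)+((4*a)*(z+(9*3))))
Apply SIMPLIFY at RRR (target: (9*3)): ((y*z)+((4*a)*(z+(9*3)))) -> ((y*z)+((4*a)*(z+27)))
Apply DISTRIBUTE at R (target: ((4*a)*(z+27))): ((y*z)+((4*a)*(z+27))) -> ((y*z)+(((4*a)*z)+((4*a)*27)))
Apply FACTOR at R (target: (((4*a)*z)+((4*a)*27))): ((y*z)+(((4*a)*z)+((4*a)*27))) -> ((y*z)+((4*a)*(z+27)))
Apply DISTRIBUTE at R (target: ((4*a)*(z+27))): ((y*z)+((4*a)*(z+27))) -> ((y*z)+(((4*a)*z)+((4*a)*27)))
Apply FACTOR at R (target: (((4*a)*z)+((4*a)*27))): ((y*z)+(((4*a)*z)+((4*a)*27))) -> ((y*z)+((4*a)*(z+27)))

Answer: ((y*z)+((4*a)*(z+27)))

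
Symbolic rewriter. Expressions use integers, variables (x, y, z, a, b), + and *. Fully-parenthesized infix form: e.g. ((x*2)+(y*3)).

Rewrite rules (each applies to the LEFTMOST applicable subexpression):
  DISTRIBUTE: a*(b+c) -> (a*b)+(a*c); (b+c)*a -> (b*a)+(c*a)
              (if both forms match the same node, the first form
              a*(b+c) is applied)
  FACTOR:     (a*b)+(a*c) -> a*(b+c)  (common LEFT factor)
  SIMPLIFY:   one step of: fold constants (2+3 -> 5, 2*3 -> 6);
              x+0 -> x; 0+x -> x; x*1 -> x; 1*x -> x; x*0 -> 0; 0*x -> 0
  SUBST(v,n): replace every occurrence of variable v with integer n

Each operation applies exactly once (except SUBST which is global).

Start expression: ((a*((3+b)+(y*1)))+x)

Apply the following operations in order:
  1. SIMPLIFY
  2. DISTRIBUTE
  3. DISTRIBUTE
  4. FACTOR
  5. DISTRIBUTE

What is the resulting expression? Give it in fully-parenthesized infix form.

Start: ((a*((3+b)+(y*1)))+x)
Apply SIMPLIFY at LRR (target: (y*1)): ((a*((3+b)+(y*1)))+x) -> ((a*((3+b)+y))+x)
Apply DISTRIBUTE at L (target: (a*((3+b)+y))): ((a*((3+b)+y))+x) -> (((a*(3+b))+(a*y))+x)
Apply DISTRIBUTE at LL (target: (a*(3+b))): (((a*(3+b))+(a*y))+x) -> ((((a*3)+(a*b))+(a*y))+x)
Apply FACTOR at LL (target: ((a*3)+(a*b))): ((((a*3)+(a*b))+(a*y))+x) -> (((a*(3+b))+(a*y))+x)
Apply DISTRIBUTE at LL (target: (a*(3+b))): (((a*(3+b))+(a*y))+x) -> ((((a*3)+(a*b))+(a*y))+x)

Answer: ((((a*3)+(a*b))+(a*y))+x)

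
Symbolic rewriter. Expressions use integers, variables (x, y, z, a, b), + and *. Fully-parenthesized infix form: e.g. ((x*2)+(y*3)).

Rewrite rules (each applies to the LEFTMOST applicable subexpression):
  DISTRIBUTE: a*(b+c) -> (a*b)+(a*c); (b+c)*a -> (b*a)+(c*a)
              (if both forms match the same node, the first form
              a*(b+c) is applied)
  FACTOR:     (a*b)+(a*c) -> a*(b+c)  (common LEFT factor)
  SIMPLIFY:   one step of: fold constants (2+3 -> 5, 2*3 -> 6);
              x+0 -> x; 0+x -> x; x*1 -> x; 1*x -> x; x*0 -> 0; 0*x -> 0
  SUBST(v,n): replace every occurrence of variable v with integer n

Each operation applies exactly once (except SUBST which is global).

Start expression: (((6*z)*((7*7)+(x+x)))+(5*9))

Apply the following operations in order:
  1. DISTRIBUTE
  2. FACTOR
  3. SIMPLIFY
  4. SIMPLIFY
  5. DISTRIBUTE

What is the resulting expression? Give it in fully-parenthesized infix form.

Start: (((6*z)*((7*7)+(x+x)))+(5*9))
Apply DISTRIBUTE at L (target: ((6*z)*((7*7)+(x+x)))): (((6*z)*((7*7)+(x+x)))+(5*9)) -> ((((6*z)*(7*7))+((6*z)*(x+x)))+(5*9))
Apply FACTOR at L (target: (((6*z)*(7*7))+((6*z)*(x+x)))): ((((6*z)*(7*7))+((6*z)*(x+x)))+(5*9)) -> (((6*z)*((7*7)+(x+x)))+(5*9))
Apply SIMPLIFY at LRL (target: (7*7)): (((6*z)*((7*7)+(x+x)))+(5*9)) -> (((6*z)*(49+(x+x)))+(5*9))
Apply SIMPLIFY at R (target: (5*9)): (((6*z)*(49+(x+x)))+(5*9)) -> (((6*z)*(49+(x+x)))+45)
Apply DISTRIBUTE at L (target: ((6*z)*(49+(x+x)))): (((6*z)*(49+(x+x)))+45) -> ((((6*z)*49)+((6*z)*(x+x)))+45)

Answer: ((((6*z)*49)+((6*z)*(x+x)))+45)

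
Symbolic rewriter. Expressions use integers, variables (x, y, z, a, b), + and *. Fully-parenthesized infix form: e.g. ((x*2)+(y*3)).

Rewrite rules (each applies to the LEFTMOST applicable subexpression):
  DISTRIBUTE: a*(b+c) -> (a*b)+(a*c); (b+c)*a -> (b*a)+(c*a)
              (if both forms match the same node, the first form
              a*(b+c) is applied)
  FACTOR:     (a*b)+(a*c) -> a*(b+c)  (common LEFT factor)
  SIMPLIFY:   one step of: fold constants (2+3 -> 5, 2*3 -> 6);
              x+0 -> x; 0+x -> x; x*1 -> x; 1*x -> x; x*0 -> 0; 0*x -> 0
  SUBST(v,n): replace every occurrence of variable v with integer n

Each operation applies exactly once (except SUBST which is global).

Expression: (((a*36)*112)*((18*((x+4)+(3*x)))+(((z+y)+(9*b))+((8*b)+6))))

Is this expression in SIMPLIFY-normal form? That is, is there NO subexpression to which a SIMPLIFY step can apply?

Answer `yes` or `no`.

Answer: yes

Derivation:
Expression: (((a*36)*112)*((18*((x+4)+(3*x)))+(((z+y)+(9*b))+((8*b)+6))))
Scanning for simplifiable subexpressions (pre-order)...
  at root: (((a*36)*112)*((18*((x+4)+(3*x)))+(((z+y)+(9*b))+((8*b)+6)))) (not simplifiable)
  at L: ((a*36)*112) (not simplifiable)
  at LL: (a*36) (not simplifiable)
  at R: ((18*((x+4)+(3*x)))+(((z+y)+(9*b))+((8*b)+6))) (not simplifiable)
  at RL: (18*((x+4)+(3*x))) (not simplifiable)
  at RLR: ((x+4)+(3*x)) (not simplifiable)
  at RLRL: (x+4) (not simplifiable)
  at RLRR: (3*x) (not simplifiable)
  at RR: (((z+y)+(9*b))+((8*b)+6)) (not simplifiable)
  at RRL: ((z+y)+(9*b)) (not simplifiable)
  at RRLL: (z+y) (not simplifiable)
  at RRLR: (9*b) (not simplifiable)
  at RRR: ((8*b)+6) (not simplifiable)
  at RRRL: (8*b) (not simplifiable)
Result: no simplifiable subexpression found -> normal form.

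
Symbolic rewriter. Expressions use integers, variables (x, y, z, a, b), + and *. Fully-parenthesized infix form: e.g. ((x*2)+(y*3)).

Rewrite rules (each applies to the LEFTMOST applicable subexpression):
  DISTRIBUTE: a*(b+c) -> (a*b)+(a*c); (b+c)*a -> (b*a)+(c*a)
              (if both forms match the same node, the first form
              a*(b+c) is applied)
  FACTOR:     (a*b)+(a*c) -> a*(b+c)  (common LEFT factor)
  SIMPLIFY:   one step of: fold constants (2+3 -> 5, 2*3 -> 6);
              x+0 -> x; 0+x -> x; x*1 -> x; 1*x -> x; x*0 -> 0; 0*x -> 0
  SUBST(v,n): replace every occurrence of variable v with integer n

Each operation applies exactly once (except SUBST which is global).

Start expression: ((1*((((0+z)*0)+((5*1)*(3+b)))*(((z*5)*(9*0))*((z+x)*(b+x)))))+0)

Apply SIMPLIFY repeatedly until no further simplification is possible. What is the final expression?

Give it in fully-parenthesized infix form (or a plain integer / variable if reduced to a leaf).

Answer: 0

Derivation:
Start: ((1*((((0+z)*0)+((5*1)*(3+b)))*(((z*5)*(9*0))*((z+x)*(b+x)))))+0)
Step 1: at root: ((1*((((0+z)*0)+((5*1)*(3+b)))*(((z*5)*(9*0))*((z+x)*(b+x)))))+0) -> (1*((((0+z)*0)+((5*1)*(3+b)))*(((z*5)*(9*0))*((z+x)*(b+x))))); overall: ((1*((((0+z)*0)+((5*1)*(3+b)))*(((z*5)*(9*0))*((z+x)*(b+x)))))+0) -> (1*((((0+z)*0)+((5*1)*(3+b)))*(((z*5)*(9*0))*((z+x)*(b+x)))))
Step 2: at root: (1*((((0+z)*0)+((5*1)*(3+b)))*(((z*5)*(9*0))*((z+x)*(b+x))))) -> ((((0+z)*0)+((5*1)*(3+b)))*(((z*5)*(9*0))*((z+x)*(b+x)))); overall: (1*((((0+z)*0)+((5*1)*(3+b)))*(((z*5)*(9*0))*((z+x)*(b+x))))) -> ((((0+z)*0)+((5*1)*(3+b)))*(((z*5)*(9*0))*((z+x)*(b+x))))
Step 3: at LL: ((0+z)*0) -> 0; overall: ((((0+z)*0)+((5*1)*(3+b)))*(((z*5)*(9*0))*((z+x)*(b+x)))) -> ((0+((5*1)*(3+b)))*(((z*5)*(9*0))*((z+x)*(b+x))))
Step 4: at L: (0+((5*1)*(3+b))) -> ((5*1)*(3+b)); overall: ((0+((5*1)*(3+b)))*(((z*5)*(9*0))*((z+x)*(b+x)))) -> (((5*1)*(3+b))*(((z*5)*(9*0))*((z+x)*(b+x))))
Step 5: at LL: (5*1) -> 5; overall: (((5*1)*(3+b))*(((z*5)*(9*0))*((z+x)*(b+x)))) -> ((5*(3+b))*(((z*5)*(9*0))*((z+x)*(b+x))))
Step 6: at RLR: (9*0) -> 0; overall: ((5*(3+b))*(((z*5)*(9*0))*((z+x)*(b+x)))) -> ((5*(3+b))*(((z*5)*0)*((z+x)*(b+x))))
Step 7: at RL: ((z*5)*0) -> 0; overall: ((5*(3+b))*(((z*5)*0)*((z+x)*(b+x)))) -> ((5*(3+b))*(0*((z+x)*(b+x))))
Step 8: at R: (0*((z+x)*(b+x))) -> 0; overall: ((5*(3+b))*(0*((z+x)*(b+x)))) -> ((5*(3+b))*0)
Step 9: at root: ((5*(3+b))*0) -> 0; overall: ((5*(3+b))*0) -> 0
Fixed point: 0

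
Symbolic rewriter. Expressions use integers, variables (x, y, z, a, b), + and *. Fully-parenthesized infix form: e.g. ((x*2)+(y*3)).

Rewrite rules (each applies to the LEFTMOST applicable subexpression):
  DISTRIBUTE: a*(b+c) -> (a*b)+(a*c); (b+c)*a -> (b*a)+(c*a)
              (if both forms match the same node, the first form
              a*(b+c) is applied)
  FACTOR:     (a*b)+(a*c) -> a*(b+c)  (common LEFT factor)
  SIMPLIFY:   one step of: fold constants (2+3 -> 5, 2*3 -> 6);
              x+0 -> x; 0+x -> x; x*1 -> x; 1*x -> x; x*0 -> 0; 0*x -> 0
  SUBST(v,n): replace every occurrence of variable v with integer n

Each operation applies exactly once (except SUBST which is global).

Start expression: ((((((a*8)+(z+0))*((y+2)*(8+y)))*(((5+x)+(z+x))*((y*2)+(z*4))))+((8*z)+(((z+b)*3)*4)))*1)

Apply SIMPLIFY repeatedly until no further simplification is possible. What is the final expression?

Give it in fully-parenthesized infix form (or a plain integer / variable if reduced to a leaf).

Answer: (((((a*8)+z)*((y+2)*(8+y)))*(((5+x)+(z+x))*((y*2)+(z*4))))+((8*z)+(((z+b)*3)*4)))

Derivation:
Start: ((((((a*8)+(z+0))*((y+2)*(8+y)))*(((5+x)+(z+x))*((y*2)+(z*4))))+((8*z)+(((z+b)*3)*4)))*1)
Step 1: at root: ((((((a*8)+(z+0))*((y+2)*(8+y)))*(((5+x)+(z+x))*((y*2)+(z*4))))+((8*z)+(((z+b)*3)*4)))*1) -> (((((a*8)+(z+0))*((y+2)*(8+y)))*(((5+x)+(z+x))*((y*2)+(z*4))))+((8*z)+(((z+b)*3)*4))); overall: ((((((a*8)+(z+0))*((y+2)*(8+y)))*(((5+x)+(z+x))*((y*2)+(z*4))))+((8*z)+(((z+b)*3)*4)))*1) -> (((((a*8)+(z+0))*((y+2)*(8+y)))*(((5+x)+(z+x))*((y*2)+(z*4))))+((8*z)+(((z+b)*3)*4)))
Step 2: at LLLR: (z+0) -> z; overall: (((((a*8)+(z+0))*((y+2)*(8+y)))*(((5+x)+(z+x))*((y*2)+(z*4))))+((8*z)+(((z+b)*3)*4))) -> (((((a*8)+z)*((y+2)*(8+y)))*(((5+x)+(z+x))*((y*2)+(z*4))))+((8*z)+(((z+b)*3)*4)))
Fixed point: (((((a*8)+z)*((y+2)*(8+y)))*(((5+x)+(z+x))*((y*2)+(z*4))))+((8*z)+(((z+b)*3)*4)))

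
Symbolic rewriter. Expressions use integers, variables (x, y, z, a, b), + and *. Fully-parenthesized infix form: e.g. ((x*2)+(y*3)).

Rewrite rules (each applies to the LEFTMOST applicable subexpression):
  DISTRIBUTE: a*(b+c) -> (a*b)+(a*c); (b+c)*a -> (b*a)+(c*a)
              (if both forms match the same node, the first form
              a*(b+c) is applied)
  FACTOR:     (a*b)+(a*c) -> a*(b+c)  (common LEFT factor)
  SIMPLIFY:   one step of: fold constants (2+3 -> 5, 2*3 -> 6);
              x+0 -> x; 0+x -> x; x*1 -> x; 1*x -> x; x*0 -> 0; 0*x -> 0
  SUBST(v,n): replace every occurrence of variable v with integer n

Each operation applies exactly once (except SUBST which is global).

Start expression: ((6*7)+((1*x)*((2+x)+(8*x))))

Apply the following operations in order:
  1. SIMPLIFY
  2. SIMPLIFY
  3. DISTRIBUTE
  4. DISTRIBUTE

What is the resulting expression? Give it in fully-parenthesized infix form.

Start: ((6*7)+((1*x)*((2+x)+(8*x))))
Apply SIMPLIFY at L (target: (6*7)): ((6*7)+((1*x)*((2+x)+(8*x)))) -> (42+((1*x)*((2+x)+(8*x))))
Apply SIMPLIFY at RL (target: (1*x)): (42+((1*x)*((2+x)+(8*x)))) -> (42+(x*((2+x)+(8*x))))
Apply DISTRIBUTE at R (target: (x*((2+x)+(8*x)))): (42+(x*((2+x)+(8*x)))) -> (42+((x*(2+x))+(x*(8*x))))
Apply DISTRIBUTE at RL (target: (x*(2+x))): (42+((x*(2+x))+(x*(8*x)))) -> (42+(((x*2)+(x*x))+(x*(8*x))))

Answer: (42+(((x*2)+(x*x))+(x*(8*x))))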